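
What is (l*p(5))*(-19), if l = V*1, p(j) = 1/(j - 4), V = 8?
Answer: -152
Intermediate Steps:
p(j) = 1/(-4 + j)
l = 8 (l = 8*1 = 8)
(l*p(5))*(-19) = (8/(-4 + 5))*(-19) = (8/1)*(-19) = (8*1)*(-19) = 8*(-19) = -152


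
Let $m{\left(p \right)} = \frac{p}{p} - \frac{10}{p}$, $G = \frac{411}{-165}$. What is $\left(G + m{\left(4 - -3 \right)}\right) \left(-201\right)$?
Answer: $\frac{225924}{385} \approx 586.82$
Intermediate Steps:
$G = - \frac{137}{55}$ ($G = 411 \left(- \frac{1}{165}\right) = - \frac{137}{55} \approx -2.4909$)
$m{\left(p \right)} = 1 - \frac{10}{p}$
$\left(G + m{\left(4 - -3 \right)}\right) \left(-201\right) = \left(- \frac{137}{55} + \frac{-10 + \left(4 - -3\right)}{4 - -3}\right) \left(-201\right) = \left(- \frac{137}{55} + \frac{-10 + \left(4 + \left(-2 + 5\right)\right)}{4 + \left(-2 + 5\right)}\right) \left(-201\right) = \left(- \frac{137}{55} + \frac{-10 + \left(4 + 3\right)}{4 + 3}\right) \left(-201\right) = \left(- \frac{137}{55} + \frac{-10 + 7}{7}\right) \left(-201\right) = \left(- \frac{137}{55} + \frac{1}{7} \left(-3\right)\right) \left(-201\right) = \left(- \frac{137}{55} - \frac{3}{7}\right) \left(-201\right) = \left(- \frac{1124}{385}\right) \left(-201\right) = \frac{225924}{385}$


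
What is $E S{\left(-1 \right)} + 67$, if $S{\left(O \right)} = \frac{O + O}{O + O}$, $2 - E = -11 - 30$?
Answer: $110$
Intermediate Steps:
$E = 43$ ($E = 2 - \left(-11 - 30\right) = 2 - -41 = 2 + 41 = 43$)
$S{\left(O \right)} = 1$ ($S{\left(O \right)} = \frac{2 O}{2 O} = 2 O \frac{1}{2 O} = 1$)
$E S{\left(-1 \right)} + 67 = 43 \cdot 1 + 67 = 43 + 67 = 110$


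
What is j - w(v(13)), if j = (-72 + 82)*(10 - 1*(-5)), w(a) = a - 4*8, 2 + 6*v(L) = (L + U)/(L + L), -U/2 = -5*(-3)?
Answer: 9487/52 ≈ 182.44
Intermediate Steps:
U = -30 (U = -(-10)*(-3) = -2*15 = -30)
v(L) = -⅓ + (-30 + L)/(12*L) (v(L) = -⅓ + ((L - 30)/(L + L))/6 = -⅓ + ((-30 + L)/((2*L)))/6 = -⅓ + ((-30 + L)*(1/(2*L)))/6 = -⅓ + ((-30 + L)/(2*L))/6 = -⅓ + (-30 + L)/(12*L))
w(a) = -32 + a (w(a) = a - 32 = -32 + a)
j = 150 (j = 10*(10 + 5) = 10*15 = 150)
j - w(v(13)) = 150 - (-32 + (¼)*(-10 - 1*13)/13) = 150 - (-32 + (¼)*(1/13)*(-10 - 13)) = 150 - (-32 + (¼)*(1/13)*(-23)) = 150 - (-32 - 23/52) = 150 - 1*(-1687/52) = 150 + 1687/52 = 9487/52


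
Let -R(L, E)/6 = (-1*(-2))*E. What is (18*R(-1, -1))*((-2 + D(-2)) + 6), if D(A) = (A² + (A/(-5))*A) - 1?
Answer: 6696/5 ≈ 1339.2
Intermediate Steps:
R(L, E) = -12*E (R(L, E) = -6*(-1*(-2))*E = -12*E)
D(A) = -1 + 4*A²/5 (D(A) = (A² + (A*(-⅕))*A) - 1 = (A² + (-A/5)*A) - 1 = (A² - A²/5) - 1 = 4*A²/5 - 1 = -1 + 4*A²/5)
(18*R(-1, -1))*((-2 + D(-2)) + 6) = (18*(-12*(-1)))*((-2 + (-1 + (⅘)*(-2)²)) + 6) = (18*12)*((-2 + (-1 + (⅘)*4)) + 6) = 216*((-2 + (-1 + 16/5)) + 6) = 216*((-2 + 11/5) + 6) = 216*(⅕ + 6) = 216*(31/5) = 6696/5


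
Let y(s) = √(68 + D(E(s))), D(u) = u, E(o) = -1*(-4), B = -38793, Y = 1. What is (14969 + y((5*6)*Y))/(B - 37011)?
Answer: -14969/75804 - √2/12634 ≈ -0.19758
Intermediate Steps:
E(o) = 4
y(s) = 6*√2 (y(s) = √(68 + 4) = √72 = 6*√2)
(14969 + y((5*6)*Y))/(B - 37011) = (14969 + 6*√2)/(-38793 - 37011) = (14969 + 6*√2)/(-75804) = (14969 + 6*√2)*(-1/75804) = -14969/75804 - √2/12634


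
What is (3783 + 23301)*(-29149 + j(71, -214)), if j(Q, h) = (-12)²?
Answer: -785571420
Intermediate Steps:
j(Q, h) = 144
(3783 + 23301)*(-29149 + j(71, -214)) = (3783 + 23301)*(-29149 + 144) = 27084*(-29005) = -785571420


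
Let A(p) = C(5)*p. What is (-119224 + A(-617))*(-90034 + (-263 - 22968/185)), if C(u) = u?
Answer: 2045974311117/185 ≈ 1.1059e+10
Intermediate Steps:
A(p) = 5*p
(-119224 + A(-617))*(-90034 + (-263 - 22968/185)) = (-119224 + 5*(-617))*(-90034 + (-263 - 22968/185)) = (-119224 - 3085)*(-90034 + (-263 - 22968/185)) = -122309*(-90034 + (-263 - 88*261/185)) = -122309*(-90034 + (-263 - 22968/185)) = -122309*(-90034 - 71623/185) = -122309*(-16727913/185) = 2045974311117/185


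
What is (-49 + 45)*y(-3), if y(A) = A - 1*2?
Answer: 20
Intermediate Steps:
y(A) = -2 + A (y(A) = A - 2 = -2 + A)
(-49 + 45)*y(-3) = (-49 + 45)*(-2 - 3) = -4*(-5) = 20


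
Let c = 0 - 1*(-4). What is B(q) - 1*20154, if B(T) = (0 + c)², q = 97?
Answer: -20138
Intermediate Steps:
c = 4 (c = 0 + 4 = 4)
B(T) = 16 (B(T) = (0 + 4)² = 4² = 16)
B(q) - 1*20154 = 16 - 1*20154 = 16 - 20154 = -20138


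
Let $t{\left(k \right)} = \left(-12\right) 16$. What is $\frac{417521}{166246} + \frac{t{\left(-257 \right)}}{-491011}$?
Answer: $\frac{205039322963}{81628614706} \approx 2.5119$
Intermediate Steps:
$t{\left(k \right)} = -192$
$\frac{417521}{166246} + \frac{t{\left(-257 \right)}}{-491011} = \frac{417521}{166246} - \frac{192}{-491011} = 417521 \cdot \frac{1}{166246} - - \frac{192}{491011} = \frac{417521}{166246} + \frac{192}{491011} = \frac{205039322963}{81628614706}$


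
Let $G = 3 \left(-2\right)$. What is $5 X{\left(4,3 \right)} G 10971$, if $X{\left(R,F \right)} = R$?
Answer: $-1316520$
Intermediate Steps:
$G = -6$
$5 X{\left(4,3 \right)} G 10971 = 5 \cdot 4 \left(-6\right) 10971 = 20 \left(-6\right) 10971 = \left(-120\right) 10971 = -1316520$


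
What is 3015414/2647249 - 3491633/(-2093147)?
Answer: 15554926735475/5541081302603 ≈ 2.8072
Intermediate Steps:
3015414/2647249 - 3491633/(-2093147) = 3015414*(1/2647249) - 3491633*(-1/2093147) = 3015414/2647249 + 3491633/2093147 = 15554926735475/5541081302603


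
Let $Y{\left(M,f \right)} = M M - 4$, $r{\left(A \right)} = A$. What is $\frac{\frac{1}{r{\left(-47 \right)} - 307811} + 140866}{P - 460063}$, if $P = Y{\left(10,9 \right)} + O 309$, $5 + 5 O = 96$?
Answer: $- \frac{216833625135}{699365944328} \approx -0.31004$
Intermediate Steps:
$O = \frac{91}{5}$ ($O = -1 + \frac{1}{5} \cdot 96 = -1 + \frac{96}{5} = \frac{91}{5} \approx 18.2$)
$Y{\left(M,f \right)} = -4 + M^{2}$ ($Y{\left(M,f \right)} = M^{2} - 4 = -4 + M^{2}$)
$P = \frac{28599}{5}$ ($P = \left(-4 + 10^{2}\right) + \frac{91}{5} \cdot 309 = \left(-4 + 100\right) + \frac{28119}{5} = 96 + \frac{28119}{5} = \frac{28599}{5} \approx 5719.8$)
$\frac{\frac{1}{r{\left(-47 \right)} - 307811} + 140866}{P - 460063} = \frac{\frac{1}{-47 - 307811} + 140866}{\frac{28599}{5} - 460063} = \frac{\frac{1}{-307858} + 140866}{- \frac{2271716}{5}} = \left(- \frac{1}{307858} + 140866\right) \left(- \frac{5}{2271716}\right) = \frac{43366725027}{307858} \left(- \frac{5}{2271716}\right) = - \frac{216833625135}{699365944328}$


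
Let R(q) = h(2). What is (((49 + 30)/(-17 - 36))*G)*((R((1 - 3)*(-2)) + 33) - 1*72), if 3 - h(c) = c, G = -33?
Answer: -99066/53 ≈ -1869.2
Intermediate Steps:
h(c) = 3 - c
R(q) = 1 (R(q) = 3 - 1*2 = 3 - 2 = 1)
(((49 + 30)/(-17 - 36))*G)*((R((1 - 3)*(-2)) + 33) - 1*72) = (((49 + 30)/(-17 - 36))*(-33))*((1 + 33) - 1*72) = ((79/(-53))*(-33))*(34 - 72) = ((79*(-1/53))*(-33))*(-38) = -79/53*(-33)*(-38) = (2607/53)*(-38) = -99066/53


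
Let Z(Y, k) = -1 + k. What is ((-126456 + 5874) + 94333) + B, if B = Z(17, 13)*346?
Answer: -22097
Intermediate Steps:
B = 4152 (B = (-1 + 13)*346 = 12*346 = 4152)
((-126456 + 5874) + 94333) + B = ((-126456 + 5874) + 94333) + 4152 = (-120582 + 94333) + 4152 = -26249 + 4152 = -22097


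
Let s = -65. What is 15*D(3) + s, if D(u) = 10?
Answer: 85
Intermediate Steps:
15*D(3) + s = 15*10 - 65 = 150 - 65 = 85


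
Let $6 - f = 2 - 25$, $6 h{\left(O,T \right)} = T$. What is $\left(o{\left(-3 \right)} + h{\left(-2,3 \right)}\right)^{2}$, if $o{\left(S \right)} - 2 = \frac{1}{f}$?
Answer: $\frac{21609}{3364} \approx 6.4236$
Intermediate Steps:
$h{\left(O,T \right)} = \frac{T}{6}$
$f = 29$ ($f = 6 - \left(2 - 25\right) = 6 - -23 = 6 + 23 = 29$)
$o{\left(S \right)} = \frac{59}{29}$ ($o{\left(S \right)} = 2 + \frac{1}{29} = \frac{59}{29}$)
$\left(o{\left(-3 \right)} + h{\left(-2,3 \right)}\right)^{2} = \left(\frac{59}{29} + \frac{1}{6} \cdot 3\right)^{2} = \left(\frac{59}{29} + \frac{1}{2}\right)^{2} = \left(\frac{147}{58}\right)^{2} = \frac{21609}{3364}$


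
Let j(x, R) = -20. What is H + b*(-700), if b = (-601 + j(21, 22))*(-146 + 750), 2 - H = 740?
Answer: 262558062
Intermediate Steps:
H = -738 (H = 2 - 1*740 = 2 - 740 = -738)
b = -375084 (b = (-601 - 20)*(-146 + 750) = -621*604 = -375084)
H + b*(-700) = -738 - 375084*(-700) = -738 + 262558800 = 262558062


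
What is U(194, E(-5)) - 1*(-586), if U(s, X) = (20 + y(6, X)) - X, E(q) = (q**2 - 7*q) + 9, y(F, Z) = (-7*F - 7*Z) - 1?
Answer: 11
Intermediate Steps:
y(F, Z) = -1 - 7*F - 7*Z
E(q) = 9 + q**2 - 7*q
U(s, X) = -23 - 8*X (U(s, X) = (20 + (-1 - 7*6 - 7*X)) - X = (20 + (-1 - 42 - 7*X)) - X = (20 + (-43 - 7*X)) - X = (-23 - 7*X) - X = -23 - 8*X)
U(194, E(-5)) - 1*(-586) = (-23 - 8*(9 + (-5)**2 - 7*(-5))) - 1*(-586) = (-23 - 8*(9 + 25 + 35)) + 586 = (-23 - 8*69) + 586 = (-23 - 552) + 586 = -575 + 586 = 11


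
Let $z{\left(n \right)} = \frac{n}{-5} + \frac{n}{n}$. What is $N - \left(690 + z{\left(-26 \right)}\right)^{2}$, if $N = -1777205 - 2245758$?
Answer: $- \frac{112691436}{25} \approx -4.5077 \cdot 10^{6}$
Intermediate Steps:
$z{\left(n \right)} = 1 - \frac{n}{5}$ ($z{\left(n \right)} = n \left(- \frac{1}{5}\right) + 1 = - \frac{n}{5} + 1 = 1 - \frac{n}{5}$)
$N = -4022963$ ($N = -1777205 - 2245758 = -4022963$)
$N - \left(690 + z{\left(-26 \right)}\right)^{2} = -4022963 - \left(690 + \left(1 - - \frac{26}{5}\right)\right)^{2} = -4022963 - \left(690 + \left(1 + \frac{26}{5}\right)\right)^{2} = -4022963 - \left(690 + \frac{31}{5}\right)^{2} = -4022963 - \left(\frac{3481}{5}\right)^{2} = -4022963 - \frac{12117361}{25} = - \frac{112691436}{25}$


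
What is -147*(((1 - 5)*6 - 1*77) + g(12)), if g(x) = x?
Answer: 13083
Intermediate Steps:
-147*(((1 - 5)*6 - 1*77) + g(12)) = -147*(((1 - 5)*6 - 1*77) + 12) = -147*((-4*6 - 77) + 12) = -147*((-24 - 77) + 12) = -147*(-101 + 12) = -147*(-89) = 13083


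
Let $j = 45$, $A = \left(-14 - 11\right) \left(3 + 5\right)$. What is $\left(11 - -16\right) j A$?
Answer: $-243000$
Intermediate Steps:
$A = -200$ ($A = \left(-25\right) 8 = -200$)
$\left(11 - -16\right) j A = \left(11 - -16\right) 45 \left(-200\right) = \left(11 + 16\right) 45 \left(-200\right) = 27 \cdot 45 \left(-200\right) = 1215 \left(-200\right) = -243000$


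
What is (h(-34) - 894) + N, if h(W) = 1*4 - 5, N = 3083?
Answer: 2188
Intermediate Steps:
h(W) = -1 (h(W) = 4 - 5 = -1)
(h(-34) - 894) + N = (-1 - 894) + 3083 = -895 + 3083 = 2188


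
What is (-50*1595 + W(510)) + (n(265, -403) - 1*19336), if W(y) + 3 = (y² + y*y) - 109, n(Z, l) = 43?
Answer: 421045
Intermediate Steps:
W(y) = -112 + 2*y² (W(y) = -3 + ((y² + y*y) - 109) = -3 + ((y² + y²) - 109) = -3 + (2*y² - 109) = -3 + (-109 + 2*y²) = -112 + 2*y²)
(-50*1595 + W(510)) + (n(265, -403) - 1*19336) = (-50*1595 + (-112 + 2*510²)) + (43 - 1*19336) = (-79750 + (-112 + 2*260100)) + (43 - 19336) = (-79750 + (-112 + 520200)) - 19293 = (-79750 + 520088) - 19293 = 440338 - 19293 = 421045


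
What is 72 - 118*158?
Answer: -18572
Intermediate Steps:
72 - 118*158 = 72 - 18644 = -18572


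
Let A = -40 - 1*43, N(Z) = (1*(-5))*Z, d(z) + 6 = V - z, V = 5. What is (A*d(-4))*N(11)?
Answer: 13695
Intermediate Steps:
d(z) = -1 - z (d(z) = -6 + (5 - z) = -1 - z)
N(Z) = -5*Z
A = -83 (A = -40 - 43 = -83)
(A*d(-4))*N(11) = (-83*(-1 - 1*(-4)))*(-5*11) = -83*(-1 + 4)*(-55) = -83*3*(-55) = -249*(-55) = 13695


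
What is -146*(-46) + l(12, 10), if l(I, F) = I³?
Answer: 8444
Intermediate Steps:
-146*(-46) + l(12, 10) = -146*(-46) + 12³ = 6716 + 1728 = 8444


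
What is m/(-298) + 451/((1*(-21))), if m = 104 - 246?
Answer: -65708/3129 ≈ -21.000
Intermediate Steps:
m = -142
m/(-298) + 451/((1*(-21))) = -142/(-298) + 451/((1*(-21))) = -142*(-1/298) + 451/(-21) = 71/149 + 451*(-1/21) = 71/149 - 451/21 = -65708/3129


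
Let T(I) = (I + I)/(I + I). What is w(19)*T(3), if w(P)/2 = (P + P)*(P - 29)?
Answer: -760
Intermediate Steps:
T(I) = 1 (T(I) = (2*I)/((2*I)) = (2*I)*(1/(2*I)) = 1)
w(P) = 4*P*(-29 + P) (w(P) = 2*((P + P)*(P - 29)) = 2*((2*P)*(-29 + P)) = 2*(2*P*(-29 + P)) = 4*P*(-29 + P))
w(19)*T(3) = (4*19*(-29 + 19))*1 = (4*19*(-10))*1 = -760*1 = -760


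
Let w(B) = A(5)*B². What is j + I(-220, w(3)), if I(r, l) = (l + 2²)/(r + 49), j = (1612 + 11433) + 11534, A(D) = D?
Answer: 4202960/171 ≈ 24579.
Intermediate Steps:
w(B) = 5*B²
j = 24579 (j = 13045 + 11534 = 24579)
I(r, l) = (4 + l)/(49 + r) (I(r, l) = (l + 4)/(49 + r) = (4 + l)/(49 + r))
j + I(-220, w(3)) = 24579 + (4 + 5*3²)/(49 - 220) = 24579 + (4 + 5*9)/(-171) = 24579 - (4 + 45)/171 = 24579 - 1/171*49 = 24579 - 49/171 = 4202960/171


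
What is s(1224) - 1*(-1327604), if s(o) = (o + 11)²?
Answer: 2852829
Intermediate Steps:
s(o) = (11 + o)²
s(1224) - 1*(-1327604) = (11 + 1224)² - 1*(-1327604) = 1235² + 1327604 = 1525225 + 1327604 = 2852829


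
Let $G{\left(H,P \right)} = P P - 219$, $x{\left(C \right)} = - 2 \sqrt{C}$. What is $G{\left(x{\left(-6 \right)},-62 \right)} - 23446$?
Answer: $-19821$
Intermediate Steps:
$G{\left(H,P \right)} = -219 + P^{2}$ ($G{\left(H,P \right)} = P^{2} - 219 = -219 + P^{2}$)
$G{\left(x{\left(-6 \right)},-62 \right)} - 23446 = \left(-219 + \left(-62\right)^{2}\right) - 23446 = \left(-219 + 3844\right) - 23446 = 3625 - 23446 = -19821$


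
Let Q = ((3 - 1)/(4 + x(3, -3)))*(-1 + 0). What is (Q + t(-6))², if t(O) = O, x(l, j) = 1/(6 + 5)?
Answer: 85264/2025 ≈ 42.106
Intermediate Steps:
x(l, j) = 1/11
Q = -22/45 (Q = ((3 - 1)/(4 + 1/11))*(-1 + 0) = (2/(45/11))*(-1) = (2*(11/45))*(-1) = (22/45)*(-1) = -22/45 ≈ -0.48889)
(Q + t(-6))² = (-22/45 - 6)² = (-292/45)² = 85264/2025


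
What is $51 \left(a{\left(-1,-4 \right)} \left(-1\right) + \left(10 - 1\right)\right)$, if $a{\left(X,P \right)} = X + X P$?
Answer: $306$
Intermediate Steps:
$a{\left(X,P \right)} = X + P X$
$51 \left(a{\left(-1,-4 \right)} \left(-1\right) + \left(10 - 1\right)\right) = 51 \left(- (1 - 4) \left(-1\right) + \left(10 - 1\right)\right) = 51 \left(\left(-1\right) \left(-3\right) \left(-1\right) + \left(10 - 1\right)\right) = 51 \left(3 \left(-1\right) + 9\right) = 51 \left(-3 + 9\right) = 51 \cdot 6 = 306$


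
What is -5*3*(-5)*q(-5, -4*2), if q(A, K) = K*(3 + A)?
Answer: 1200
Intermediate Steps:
-5*3*(-5)*q(-5, -4*2) = -5*3*(-5)*(-4*2)*(3 - 5) = -(-75)*(-8*(-2)) = -(-75)*16 = -5*(-240) = 1200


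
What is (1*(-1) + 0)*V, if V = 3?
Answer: -3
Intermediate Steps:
(1*(-1) + 0)*V = (1*(-1) + 0)*3 = (-1 + 0)*3 = -1*3 = -3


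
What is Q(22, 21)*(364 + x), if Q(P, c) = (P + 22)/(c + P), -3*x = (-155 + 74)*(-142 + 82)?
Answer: -55264/43 ≈ -1285.2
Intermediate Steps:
x = -1620 (x = -(-155 + 74)*(-142 + 82)/3 = -(-27)*(-60) = -⅓*4860 = -1620)
Q(P, c) = (22 + P)/(P + c)
Q(22, 21)*(364 + x) = ((22 + 22)/(22 + 21))*(364 - 1620) = (44/43)*(-1256) = -55264/43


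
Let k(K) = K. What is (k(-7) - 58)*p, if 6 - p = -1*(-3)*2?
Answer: 0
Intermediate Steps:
p = 0 (p = 6 - (-1*(-3))*2 = 6 - 3*2 = 6 - 1*6 = 6 - 6 = 0)
(k(-7) - 58)*p = (-7 - 58)*0 = -65*0 = 0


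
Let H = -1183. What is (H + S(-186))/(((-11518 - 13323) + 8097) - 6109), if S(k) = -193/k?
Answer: 219845/4250658 ≈ 0.051720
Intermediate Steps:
(H + S(-186))/(((-11518 - 13323) + 8097) - 6109) = (-1183 - 193/(-186))/(((-11518 - 13323) + 8097) - 6109) = (-1183 - 193*(-1/186))/((-24841 + 8097) - 6109) = (-1183 + 193/186)/(-16744 - 6109) = -219845/186/(-22853) = -219845/186*(-1/22853) = 219845/4250658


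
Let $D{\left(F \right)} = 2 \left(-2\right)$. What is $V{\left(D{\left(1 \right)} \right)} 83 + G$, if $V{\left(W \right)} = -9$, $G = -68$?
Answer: $-815$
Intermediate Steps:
$D{\left(F \right)} = -4$
$V{\left(D{\left(1 \right)} \right)} 83 + G = \left(-9\right) 83 - 68 = -747 - 68 = -815$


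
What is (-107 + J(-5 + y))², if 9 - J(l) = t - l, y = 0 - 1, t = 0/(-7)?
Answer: 10816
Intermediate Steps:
t = 0 (t = 0*(-⅐) = 0)
y = -1
J(l) = 9 + l (J(l) = 9 - (0 - l) = 9 - (-1)*l = 9 + l)
(-107 + J(-5 + y))² = (-107 + (9 + (-5 - 1)))² = (-107 + (9 - 6))² = (-107 + 3)² = (-104)² = 10816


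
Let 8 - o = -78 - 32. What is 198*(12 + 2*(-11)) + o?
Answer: -1862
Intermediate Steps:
o = 118 (o = 8 - (-78 - 32) = 8 - 1*(-110) = 8 + 110 = 118)
198*(12 + 2*(-11)) + o = 198*(12 + 2*(-11)) + 118 = 198*(12 - 22) + 118 = 198*(-10) + 118 = -1980 + 118 = -1862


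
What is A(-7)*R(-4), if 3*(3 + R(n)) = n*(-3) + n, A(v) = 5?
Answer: -5/3 ≈ -1.6667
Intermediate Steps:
R(n) = -3 - 2*n/3 (R(n) = -3 + (n*(-3) + n)/3 = -3 + (-3*n + n)/3 = -3 + (-2*n)/3 = -3 - 2*n/3)
A(-7)*R(-4) = 5*(-3 - ⅔*(-4)) = 5*(-3 + 8/3) = 5*(-⅓) = -5/3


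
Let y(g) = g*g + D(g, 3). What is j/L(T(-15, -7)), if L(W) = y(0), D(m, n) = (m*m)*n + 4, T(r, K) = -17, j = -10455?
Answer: -10455/4 ≈ -2613.8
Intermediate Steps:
D(m, n) = 4 + n*m**2 (D(m, n) = m**2*n + 4 = n*m**2 + 4 = 4 + n*m**2)
y(g) = 4 + 4*g**2 (y(g) = g*g + (4 + 3*g**2) = g**2 + (4 + 3*g**2) = 4 + 4*g**2)
L(W) = 4 (L(W) = 4 + 4*0**2 = 4 + 4*0 = 4 + 0 = 4)
j/L(T(-15, -7)) = -10455/4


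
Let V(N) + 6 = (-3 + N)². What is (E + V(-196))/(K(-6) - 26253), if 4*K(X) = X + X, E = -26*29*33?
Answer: -14713/26256 ≈ -0.56037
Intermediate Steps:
E = -24882 (E = -754*33 = -24882)
K(X) = X/2 (K(X) = (X + X)/4 = (2*X)/4 = X/2)
V(N) = -6 + (-3 + N)²
(E + V(-196))/(K(-6) - 26253) = (-24882 + (-6 + (-3 - 196)²))/((½)*(-6) - 26253) = (-24882 + (-6 + (-199)²))/(-3 - 26253) = (-24882 + (-6 + 39601))/(-26256) = (-24882 + 39595)*(-1/26256) = 14713*(-1/26256) = -14713/26256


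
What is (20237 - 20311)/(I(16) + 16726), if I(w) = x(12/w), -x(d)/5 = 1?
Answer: -74/16721 ≈ -0.0044256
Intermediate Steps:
x(d) = -5 (x(d) = -5*1 = -5)
I(w) = -5
(20237 - 20311)/(I(16) + 16726) = (20237 - 20311)/(-5 + 16726) = -74/16721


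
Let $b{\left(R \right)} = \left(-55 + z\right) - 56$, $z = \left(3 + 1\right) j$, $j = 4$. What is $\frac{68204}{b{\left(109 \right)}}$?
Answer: $- \frac{68204}{95} \approx -717.94$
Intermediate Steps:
$z = 16$ ($z = \left(3 + 1\right) 4 = 4 \cdot 4 = 16$)
$b{\left(R \right)} = -95$ ($b{\left(R \right)} = \left(-55 + 16\right) - 56 = -39 - 56 = -95$)
$\frac{68204}{b{\left(109 \right)}} = \frac{68204}{-95} = 68204 \left(- \frac{1}{95}\right) = - \frac{68204}{95}$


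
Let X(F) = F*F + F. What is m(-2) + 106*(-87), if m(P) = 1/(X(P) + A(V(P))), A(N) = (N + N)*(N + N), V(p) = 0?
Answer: -18443/2 ≈ -9221.5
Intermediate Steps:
A(N) = 4*N**2 (A(N) = (2*N)*(2*N) = 4*N**2)
X(F) = F + F**2 (X(F) = F**2 + F = F + F**2)
m(P) = 1/(P*(1 + P)) (m(P) = 1/(P*(1 + P) + 4*0**2) = 1/(P*(1 + P) + 4*0) = 1/(P*(1 + P) + 0) = 1/(P*(1 + P)))
m(-2) + 106*(-87) = 1/((-2)*(1 - 2)) + 106*(-87) = -1/2/(-1) - 9222 = -1/2*(-1) - 9222 = 1/2 - 9222 = -18443/2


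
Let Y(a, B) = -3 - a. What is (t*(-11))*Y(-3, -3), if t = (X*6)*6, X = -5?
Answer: 0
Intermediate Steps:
t = -180 (t = -5*6*6 = -30*6 = -180)
(t*(-11))*Y(-3, -3) = (-180*(-11))*(-3 - 1*(-3)) = 1980*(-3 + 3) = 1980*0 = 0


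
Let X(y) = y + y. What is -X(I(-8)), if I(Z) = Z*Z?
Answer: -128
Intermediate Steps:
I(Z) = Z²
X(y) = 2*y
-X(I(-8)) = -2*(-8)² = -2*64 = -1*128 = -128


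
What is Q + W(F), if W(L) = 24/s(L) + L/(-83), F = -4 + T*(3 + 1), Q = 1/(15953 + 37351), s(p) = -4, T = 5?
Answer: -27398173/4424232 ≈ -6.1927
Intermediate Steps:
Q = 1/53304 ≈ 1.8760e-5
F = 16 (F = -4 + 5*(3 + 1) = -4 + 5*4 = -4 + 20 = 16)
W(L) = -6 - L/83 (W(L) = 24/(-4) + L/(-83) = 24*(-¼) + L*(-1/83) = -6 - L/83)
Q + W(F) = 1/53304 + (-6 - 1/83*16) = 1/53304 + (-6 - 16/83) = 1/53304 - 514/83 = -27398173/4424232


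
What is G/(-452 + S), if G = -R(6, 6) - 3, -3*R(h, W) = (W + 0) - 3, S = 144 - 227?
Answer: 2/535 ≈ 0.0037383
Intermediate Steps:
S = -83
R(h, W) = 1 - W/3 (R(h, W) = -((W + 0) - 3)/3 = -(W - 3)/3 = -(-3 + W)/3 = 1 - W/3)
G = -2 (G = -(1 - ⅓*6) - 3 = -(1 - 2) - 3 = -1*(-1) - 3 = 1 - 3 = -2)
G/(-452 + S) = -2/(-452 - 83) = -2/(-535) = -2*(-1/535) = 2/535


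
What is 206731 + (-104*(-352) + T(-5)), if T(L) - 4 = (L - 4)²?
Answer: 243424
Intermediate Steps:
T(L) = 4 + (-4 + L)² (T(L) = 4 + (L - 4)² = 4 + (-4 + L)²)
206731 + (-104*(-352) + T(-5)) = 206731 + (-104*(-352) + (4 + (-4 - 5)²)) = 206731 + (36608 + (4 + (-9)²)) = 206731 + (36608 + (4 + 81)) = 206731 + (36608 + 85) = 206731 + 36693 = 243424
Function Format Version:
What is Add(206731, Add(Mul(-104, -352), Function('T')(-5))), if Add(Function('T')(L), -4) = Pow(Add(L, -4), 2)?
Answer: 243424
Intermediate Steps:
Function('T')(L) = Add(4, Pow(Add(-4, L), 2)) (Function('T')(L) = Add(4, Pow(Add(L, -4), 2)) = Add(4, Pow(Add(-4, L), 2)))
Add(206731, Add(Mul(-104, -352), Function('T')(-5))) = Add(206731, Add(Mul(-104, -352), Add(4, Pow(Add(-4, -5), 2)))) = Add(206731, Add(36608, Add(4, Pow(-9, 2)))) = Add(206731, Add(36608, Add(4, 81))) = Add(206731, Add(36608, 85)) = Add(206731, 36693) = 243424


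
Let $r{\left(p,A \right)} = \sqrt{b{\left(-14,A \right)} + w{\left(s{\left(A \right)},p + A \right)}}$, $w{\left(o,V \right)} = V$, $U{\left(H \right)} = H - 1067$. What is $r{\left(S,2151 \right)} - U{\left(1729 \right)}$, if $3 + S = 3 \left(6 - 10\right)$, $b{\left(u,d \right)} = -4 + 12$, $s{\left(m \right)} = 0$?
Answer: $-662 + 4 \sqrt{134} \approx -615.7$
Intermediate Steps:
$U{\left(H \right)} = -1067 + H$ ($U{\left(H \right)} = H - 1067 = -1067 + H$)
$b{\left(u,d \right)} = 8$
$S = -15$ ($S = -3 + 3 \left(6 - 10\right) = -3 + 3 \left(-4\right) = -3 - 12 = -15$)
$r{\left(p,A \right)} = \sqrt{8 + A + p}$ ($r{\left(p,A \right)} = \sqrt{8 + \left(p + A\right)} = \sqrt{8 + \left(A + p\right)} = \sqrt{8 + A + p}$)
$r{\left(S,2151 \right)} - U{\left(1729 \right)} = \sqrt{8 + 2151 - 15} - \left(-1067 + 1729\right) = \sqrt{2144} - 662 = 4 \sqrt{134} - 662 = -662 + 4 \sqrt{134}$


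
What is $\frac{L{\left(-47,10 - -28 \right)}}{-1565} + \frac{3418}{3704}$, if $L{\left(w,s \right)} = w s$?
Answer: $\frac{5982257}{2898380} \approx 2.064$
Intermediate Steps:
$L{\left(w,s \right)} = s w$
$\frac{L{\left(-47,10 - -28 \right)}}{-1565} + \frac{3418}{3704} = \frac{\left(10 - -28\right) \left(-47\right)}{-1565} + \frac{3418}{3704} = \left(10 + 28\right) \left(-47\right) \left(- \frac{1}{1565}\right) + 3418 \cdot \frac{1}{3704} = 38 \left(-47\right) \left(- \frac{1}{1565}\right) + \frac{1709}{1852} = \left(-1786\right) \left(- \frac{1}{1565}\right) + \frac{1709}{1852} = \frac{1786}{1565} + \frac{1709}{1852} = \frac{5982257}{2898380}$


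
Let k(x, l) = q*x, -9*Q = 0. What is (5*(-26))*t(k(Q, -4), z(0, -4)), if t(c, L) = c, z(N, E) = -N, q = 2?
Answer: 0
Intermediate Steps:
Q = 0 (Q = -⅑*0 = 0)
k(x, l) = 2*x
(5*(-26))*t(k(Q, -4), z(0, -4)) = (5*(-26))*(2*0) = -130*0 = 0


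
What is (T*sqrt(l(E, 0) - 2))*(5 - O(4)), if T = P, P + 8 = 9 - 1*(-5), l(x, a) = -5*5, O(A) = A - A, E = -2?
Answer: 90*I*sqrt(3) ≈ 155.88*I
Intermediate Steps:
O(A) = 0
l(x, a) = -25
P = 6 (P = -8 + (9 - 1*(-5)) = -8 + (9 + 5) = -8 + 14 = 6)
T = 6
(T*sqrt(l(E, 0) - 2))*(5 - O(4)) = (6*sqrt(-25 - 2))*(5 - 1*0) = (6*sqrt(-27))*(5 + 0) = (6*(3*I*sqrt(3)))*5 = (18*I*sqrt(3))*5 = 90*I*sqrt(3)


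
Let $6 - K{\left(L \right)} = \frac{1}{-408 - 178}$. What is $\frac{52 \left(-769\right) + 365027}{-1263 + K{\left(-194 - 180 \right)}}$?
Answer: $- \frac{190472854}{736601} \approx -258.58$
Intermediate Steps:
$K{\left(L \right)} = \frac{3517}{586}$ ($K{\left(L \right)} = 6 - \frac{1}{-408 - 178} = 6 - \frac{1}{-586} = 6 - - \frac{1}{586} = 6 + \frac{1}{586} = \frac{3517}{586}$)
$\frac{52 \left(-769\right) + 365027}{-1263 + K{\left(-194 - 180 \right)}} = \frac{52 \left(-769\right) + 365027}{-1263 + \frac{3517}{586}} = \frac{-39988 + 365027}{- \frac{736601}{586}} = 325039 \left(- \frac{586}{736601}\right) = - \frac{190472854}{736601}$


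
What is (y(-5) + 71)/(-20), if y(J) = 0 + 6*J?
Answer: -41/20 ≈ -2.0500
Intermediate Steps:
y(J) = 6*J
(y(-5) + 71)/(-20) = (6*(-5) + 71)/(-20) = -(-30 + 71)/20 = -1/20*41 = -41/20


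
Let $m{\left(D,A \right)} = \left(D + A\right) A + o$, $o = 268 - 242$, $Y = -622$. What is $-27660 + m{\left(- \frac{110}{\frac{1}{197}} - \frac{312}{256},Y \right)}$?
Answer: $\frac{221419969}{16} \approx 1.3839 \cdot 10^{7}$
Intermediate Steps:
$o = 26$ ($o = 268 - 242 = 26$)
$m{\left(D,A \right)} = 26 + A \left(A + D\right)$ ($m{\left(D,A \right)} = \left(D + A\right) A + 26 = \left(A + D\right) A + 26 = A \left(A + D\right) + 26 = 26 + A \left(A + D\right)$)
$-27660 + m{\left(- \frac{110}{\frac{1}{197}} - \frac{312}{256},Y \right)} = -27660 + \left(26 + \left(-622\right)^{2} - 622 \left(- \frac{110}{\frac{1}{197}} - \frac{312}{256}\right)\right) = -27660 + \left(26 + 386884 - 622 \left(- 110 \frac{1}{\frac{1}{197}} - \frac{39}{32}\right)\right) = -27660 + \left(26 + 386884 - 622 \left(\left(-110\right) 197 - \frac{39}{32}\right)\right) = -27660 + \left(26 + 386884 - 622 \left(-21670 - \frac{39}{32}\right)\right) = -27660 + \left(26 + 386884 - - \frac{215671969}{16}\right) = -27660 + \left(26 + 386884 + \frac{215671969}{16}\right) = -27660 + \frac{221862529}{16} = \frac{221419969}{16}$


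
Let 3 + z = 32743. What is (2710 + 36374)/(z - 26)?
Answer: 19542/16357 ≈ 1.1947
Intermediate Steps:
z = 32740 (z = -3 + 32743 = 32740)
(2710 + 36374)/(z - 26) = (2710 + 36374)/(32740 - 26) = 39084/32714 = 39084*(1/32714) = 19542/16357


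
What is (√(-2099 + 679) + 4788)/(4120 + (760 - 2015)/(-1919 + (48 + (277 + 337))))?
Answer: 6018516/5180095 + 2514*I*√355/5180095 ≈ 1.1619 + 0.0091441*I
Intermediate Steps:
(√(-2099 + 679) + 4788)/(4120 + (760 - 2015)/(-1919 + (48 + (277 + 337)))) = (√(-1420) + 4788)/(4120 - 1255/(-1919 + (48 + 614))) = (2*I*√355 + 4788)/(4120 - 1255/(-1919 + 662)) = (4788 + 2*I*√355)/(4120 - 1255/(-1257)) = (4788 + 2*I*√355)/(4120 - 1255*(-1/1257)) = (4788 + 2*I*√355)/(4120 + 1255/1257) = (4788 + 2*I*√355)/(5180095/1257) = (4788 + 2*I*√355)*(1257/5180095) = 6018516/5180095 + 2514*I*√355/5180095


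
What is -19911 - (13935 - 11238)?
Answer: -22608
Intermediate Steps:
-19911 - (13935 - 11238) = -19911 - 1*2697 = -19911 - 2697 = -22608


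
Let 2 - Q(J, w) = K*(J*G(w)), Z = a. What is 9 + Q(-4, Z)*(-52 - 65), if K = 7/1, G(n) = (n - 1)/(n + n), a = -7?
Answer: -2097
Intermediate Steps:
Z = -7
G(n) = (-1 + n)/(2*n) (G(n) = (-1 + n)/((2*n)) = (-1 + n)*(1/(2*n)) = (-1 + n)/(2*n))
K = 7 (K = 7*1 = 7)
Q(J, w) = 2 - 7*J*(-1 + w)/(2*w) (Q(J, w) = 2 - 7*J*((-1 + w)/(2*w)) = 2 - 7*J*(-1 + w)/(2*w))
9 + Q(-4, Z)*(-52 - 65) = 9 + ((½)*(4*(-7) - 7*(-4)*(-1 - 7))/(-7))*(-52 - 65) = 9 + ((½)*(-⅐)*(-28 - 7*(-4)*(-8)))*(-117) = 9 + ((½)*(-⅐)*(-28 - 224))*(-117) = 9 + ((½)*(-⅐)*(-252))*(-117) = 9 + 18*(-117) = 9 - 2106 = -2097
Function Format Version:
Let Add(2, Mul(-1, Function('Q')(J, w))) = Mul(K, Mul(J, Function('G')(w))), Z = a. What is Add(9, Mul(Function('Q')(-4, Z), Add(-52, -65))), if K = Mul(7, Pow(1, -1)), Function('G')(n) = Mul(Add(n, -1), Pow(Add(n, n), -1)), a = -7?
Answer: -2097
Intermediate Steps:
Z = -7
Function('G')(n) = Mul(Rational(1, 2), Pow(n, -1), Add(-1, n)) (Function('G')(n) = Mul(Add(-1, n), Pow(Mul(2, n), -1)) = Mul(Add(-1, n), Mul(Rational(1, 2), Pow(n, -1))) = Mul(Rational(1, 2), Pow(n, -1), Add(-1, n)))
K = 7 (K = Mul(7, 1) = 7)
Function('Q')(J, w) = Add(2, Mul(Rational(-7, 2), J, Pow(w, -1), Add(-1, w))) (Function('Q')(J, w) = Add(2, Mul(-1, Mul(7, Mul(J, Mul(Rational(1, 2), Pow(w, -1), Add(-1, w)))))) = Add(2, Mul(-1, Mul(7, Mul(Rational(1, 2), J, Pow(w, -1), Add(-1, w))))) = Add(2, Mul(-1, Mul(Rational(7, 2), J, Pow(w, -1), Add(-1, w)))) = Add(2, Mul(Rational(-7, 2), J, Pow(w, -1), Add(-1, w))))
Add(9, Mul(Function('Q')(-4, Z), Add(-52, -65))) = Add(9, Mul(Mul(Rational(1, 2), Pow(-7, -1), Add(Mul(4, -7), Mul(-7, -4, Add(-1, -7)))), Add(-52, -65))) = Add(9, Mul(Mul(Rational(1, 2), Rational(-1, 7), Add(-28, Mul(-7, -4, -8))), -117)) = Add(9, Mul(Mul(Rational(1, 2), Rational(-1, 7), Add(-28, -224)), -117)) = Add(9, Mul(Mul(Rational(1, 2), Rational(-1, 7), -252), -117)) = Add(9, Mul(18, -117)) = Add(9, -2106) = -2097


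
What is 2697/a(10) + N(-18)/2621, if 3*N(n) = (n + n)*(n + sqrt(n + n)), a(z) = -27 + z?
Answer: -7065165/44557 - 72*I/2621 ≈ -158.56 - 0.02747*I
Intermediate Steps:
N(n) = 2*n*(n + sqrt(2)*sqrt(n))/3 (N(n) = ((n + n)*(n + sqrt(n + n)))/3 = ((2*n)*(n + sqrt(2*n)))/3 = ((2*n)*(n + sqrt(2)*sqrt(n)))/3 = (2*n*(n + sqrt(2)*sqrt(n)))/3 = 2*n*(n + sqrt(2)*sqrt(n))/3)
2697/a(10) + N(-18)/2621 = 2697/(-27 + 10) + ((2/3)*(-18)**2 + 2*sqrt(2)*(-18)**(3/2)/3)/2621 = 2697/(-17) + ((2/3)*324 + 2*sqrt(2)*(-54*I*sqrt(2))/3)*(1/2621) = 2697*(-1/17) + (216 - 72*I)*(1/2621) = -2697/17 + (216/2621 - 72*I/2621) = -7065165/44557 - 72*I/2621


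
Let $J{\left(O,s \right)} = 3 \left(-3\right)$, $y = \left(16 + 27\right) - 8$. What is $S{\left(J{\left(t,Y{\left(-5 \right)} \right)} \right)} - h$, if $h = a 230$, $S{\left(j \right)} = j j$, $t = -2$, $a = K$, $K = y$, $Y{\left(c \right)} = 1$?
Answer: $-7969$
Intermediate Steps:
$y = 35$ ($y = 43 - 8 = 35$)
$K = 35$
$a = 35$
$J{\left(O,s \right)} = -9$
$S{\left(j \right)} = j^{2}$
$h = 8050$ ($h = 35 \cdot 230 = 8050$)
$S{\left(J{\left(t,Y{\left(-5 \right)} \right)} \right)} - h = \left(-9\right)^{2} - 8050 = 81 - 8050 = -7969$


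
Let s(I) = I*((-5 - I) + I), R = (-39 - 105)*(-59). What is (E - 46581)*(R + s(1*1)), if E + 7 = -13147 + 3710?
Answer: -475708275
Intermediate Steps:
E = -9444 (E = -7 + (-13147 + 3710) = -7 - 9437 = -9444)
R = 8496 (R = -144*(-59) = 8496)
s(I) = -5*I (s(I) = I*(-5) = -5*I)
(E - 46581)*(R + s(1*1)) = (-9444 - 46581)*(8496 - 5) = -56025*(8496 - 5*1) = -56025*(8496 - 5) = -56025*8491 = -475708275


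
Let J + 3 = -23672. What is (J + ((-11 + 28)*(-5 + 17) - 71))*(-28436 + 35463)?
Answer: -165429634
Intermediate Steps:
J = -23675 (J = -3 - 23672 = -23675)
(J + ((-11 + 28)*(-5 + 17) - 71))*(-28436 + 35463) = (-23675 + ((-11 + 28)*(-5 + 17) - 71))*(-28436 + 35463) = (-23675 + (17*12 - 71))*7027 = (-23675 + (204 - 71))*7027 = (-23675 + 133)*7027 = -23542*7027 = -165429634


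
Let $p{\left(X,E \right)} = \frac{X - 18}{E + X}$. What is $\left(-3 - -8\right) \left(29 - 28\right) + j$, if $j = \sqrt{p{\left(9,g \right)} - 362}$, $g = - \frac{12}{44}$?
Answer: $5 + \frac{i \sqrt{23234}}{8} \approx 5.0 + 19.053 i$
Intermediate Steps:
$g = - \frac{3}{11}$ ($g = \left(-12\right) \frac{1}{44} = - \frac{3}{11} \approx -0.27273$)
$p{\left(X,E \right)} = \frac{-18 + X}{E + X}$
$j = \frac{i \sqrt{23234}}{8}$ ($j = \sqrt{\frac{-18 + 9}{- \frac{3}{11} + 9} - 362} = \sqrt{\frac{1}{\frac{96}{11}} \left(-9\right) - 362} = \sqrt{\frac{11}{96} \left(-9\right) - 362} = \sqrt{- \frac{33}{32} - 362} = \sqrt{- \frac{11617}{32}} = \frac{i \sqrt{23234}}{8} \approx 19.053 i$)
$\left(-3 - -8\right) \left(29 - 28\right) + j = \left(-3 - -8\right) \left(29 - 28\right) + \frac{i \sqrt{23234}}{8} = \left(-3 + 8\right) 1 + \frac{i \sqrt{23234}}{8} = 5 \cdot 1 + \frac{i \sqrt{23234}}{8} = 5 + \frac{i \sqrt{23234}}{8}$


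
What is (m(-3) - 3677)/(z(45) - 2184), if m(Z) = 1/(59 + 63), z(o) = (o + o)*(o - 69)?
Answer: 149531/176656 ≈ 0.84645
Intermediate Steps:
z(o) = 2*o*(-69 + o) (z(o) = (2*o)*(-69 + o) = 2*o*(-69 + o))
m(Z) = 1/122
(m(-3) - 3677)/(z(45) - 2184) = (1/122 - 3677)/(2*45*(-69 + 45) - 2184) = -448593/(122*(2*45*(-24) - 2184)) = -448593/(122*(-2160 - 2184)) = -448593/122/(-4344) = -448593/122*(-1/4344) = 149531/176656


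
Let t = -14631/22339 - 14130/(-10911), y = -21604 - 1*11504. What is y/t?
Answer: -896641262948/17334581 ≈ -51726.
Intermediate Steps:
y = -33108 (y = -21604 - 11504 = -33108)
t = 52003743/81246943 (t = -14631*1/22339 - 14130*(-1/10911) = -14631/22339 + 4710/3637 = 52003743/81246943 ≈ 0.64007)
y/t = -33108/52003743/81246943 = -33108*81246943/52003743 = -896641262948/17334581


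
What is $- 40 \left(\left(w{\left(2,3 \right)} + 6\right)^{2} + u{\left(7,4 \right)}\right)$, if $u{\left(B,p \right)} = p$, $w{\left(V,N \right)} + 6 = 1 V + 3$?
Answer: $-1160$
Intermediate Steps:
$w{\left(V,N \right)} = -3 + V$ ($w{\left(V,N \right)} = -6 + \left(1 V + 3\right) = -6 + \left(V + 3\right) = -6 + \left(3 + V\right) = -3 + V$)
$- 40 \left(\left(w{\left(2,3 \right)} + 6\right)^{2} + u{\left(7,4 \right)}\right) = - 40 \left(\left(\left(-3 + 2\right) + 6\right)^{2} + 4\right) = - 40 \left(\left(-1 + 6\right)^{2} + 4\right) = - 40 \left(5^{2} + 4\right) = - 40 \left(25 + 4\right) = \left(-40\right) 29 = -1160$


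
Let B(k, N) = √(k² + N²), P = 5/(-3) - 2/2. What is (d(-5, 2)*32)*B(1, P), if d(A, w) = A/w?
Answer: -80*√73/3 ≈ -227.84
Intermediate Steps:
P = -8/3 (P = 5*(-⅓) - 2*½ = -5/3 - 1 = -8/3 ≈ -2.6667)
B(k, N) = √(N² + k²)
(d(-5, 2)*32)*B(1, P) = (-5/2*32)*√((-8/3)² + 1²) = (-5*½*32)*√(64/9 + 1) = (-5/2*32)*√(73/9) = -80*√73/3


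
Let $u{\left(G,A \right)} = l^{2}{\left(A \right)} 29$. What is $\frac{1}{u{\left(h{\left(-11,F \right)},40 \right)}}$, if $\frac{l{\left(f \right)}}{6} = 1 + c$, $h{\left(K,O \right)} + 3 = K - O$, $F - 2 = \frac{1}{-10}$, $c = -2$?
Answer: $\frac{1}{1044} \approx 0.00095785$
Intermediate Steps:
$F = \frac{19}{10}$ ($F = 2 + \frac{1}{-10} = 2 - \frac{1}{10} = \frac{19}{10} \approx 1.9$)
$h{\left(K,O \right)} = -3 + K - O$ ($h{\left(K,O \right)} = -3 + \left(K - O\right) = -3 + K - O$)
$l{\left(f \right)} = -6$ ($l{\left(f \right)} = 6 \left(1 - 2\right) = 6 \left(-1\right) = -6$)
$u{\left(G,A \right)} = 1044$ ($u{\left(G,A \right)} = \left(-6\right)^{2} \cdot 29 = 36 \cdot 29 = 1044$)
$\frac{1}{u{\left(h{\left(-11,F \right)},40 \right)}} = \frac{1}{1044}$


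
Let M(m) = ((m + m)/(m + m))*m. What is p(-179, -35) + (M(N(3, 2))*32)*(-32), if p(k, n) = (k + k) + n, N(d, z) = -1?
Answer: 631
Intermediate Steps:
M(m) = m (M(m) = ((2*m)/((2*m)))*m = ((2*m)*(1/(2*m)))*m = 1*m = m)
p(k, n) = n + 2*k (p(k, n) = 2*k + n = n + 2*k)
p(-179, -35) + (M(N(3, 2))*32)*(-32) = (-35 + 2*(-179)) - 1*32*(-32) = (-35 - 358) - 32*(-32) = -393 + 1024 = 631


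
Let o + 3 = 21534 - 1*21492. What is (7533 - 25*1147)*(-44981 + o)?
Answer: 950163764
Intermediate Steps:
o = 39 (o = -3 + (21534 - 1*21492) = -3 + (21534 - 21492) = -3 + 42 = 39)
(7533 - 25*1147)*(-44981 + o) = (7533 - 25*1147)*(-44981 + 39) = (7533 - 28675)*(-44942) = -21142*(-44942) = 950163764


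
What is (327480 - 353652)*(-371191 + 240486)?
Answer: 3420811260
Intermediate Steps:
(327480 - 353652)*(-371191 + 240486) = -26172*(-130705) = 3420811260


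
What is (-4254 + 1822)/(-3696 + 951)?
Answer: 2432/2745 ≈ 0.88597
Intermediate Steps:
(-4254 + 1822)/(-3696 + 951) = -2432/(-2745) = -2432*(-1/2745) = 2432/2745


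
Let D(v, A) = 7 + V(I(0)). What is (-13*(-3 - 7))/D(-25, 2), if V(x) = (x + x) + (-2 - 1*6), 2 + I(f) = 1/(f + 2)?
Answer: -65/2 ≈ -32.500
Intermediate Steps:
I(f) = -2 + 1/(2 + f) (I(f) = -2 + 1/(f + 2) = -2 + 1/(2 + f))
V(x) = -8 + 2*x (V(x) = 2*x + (-2 - 6) = 2*x - 8 = -8 + 2*x)
D(v, A) = -4 (D(v, A) = 7 + (-8 + 2*((-3 - 2*0)/(2 + 0))) = 7 + (-8 + 2*((-3 + 0)/2)) = 7 + (-8 + 2*((½)*(-3))) = 7 + (-8 + 2*(-3/2)) = 7 + (-8 - 3) = 7 - 11 = -4)
(-13*(-3 - 7))/D(-25, 2) = -13*(-3 - 7)/(-4) = -13*(-10)*(-¼) = 130*(-¼) = -65/2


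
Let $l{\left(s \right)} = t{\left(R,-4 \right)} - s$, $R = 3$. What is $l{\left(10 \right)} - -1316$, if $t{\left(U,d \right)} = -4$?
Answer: $1302$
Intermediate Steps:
$l{\left(s \right)} = -4 - s$
$l{\left(10 \right)} - -1316 = \left(-4 - 10\right) - -1316 = \left(-4 - 10\right) + 1316 = -14 + 1316 = 1302$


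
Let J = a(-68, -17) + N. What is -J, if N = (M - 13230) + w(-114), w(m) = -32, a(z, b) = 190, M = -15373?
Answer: 28445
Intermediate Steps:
N = -28635 (N = (-15373 - 13230) - 32 = -28603 - 32 = -28635)
J = -28445 (J = 190 - 28635 = -28445)
-J = -1*(-28445) = 28445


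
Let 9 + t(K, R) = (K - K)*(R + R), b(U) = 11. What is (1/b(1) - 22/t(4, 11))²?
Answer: 63001/9801 ≈ 6.4280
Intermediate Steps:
t(K, R) = -9 (t(K, R) = -9 + (K - K)*(R + R) = -9 + 0*(2*R) = -9 + 0 = -9)
(1/b(1) - 22/t(4, 11))² = (1/11 - 22/(-9))² = (1/11 - 22*(-⅑))² = (1/11 + 22/9)² = (251/99)² = 63001/9801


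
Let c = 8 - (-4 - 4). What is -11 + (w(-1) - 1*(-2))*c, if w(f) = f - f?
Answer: 21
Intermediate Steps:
w(f) = 0
c = 16 (c = 8 - 1*(-8) = 8 + 8 = 16)
-11 + (w(-1) - 1*(-2))*c = -11 + (0 - 1*(-2))*16 = -11 + (0 + 2)*16 = -11 + 2*16 = -11 + 32 = 21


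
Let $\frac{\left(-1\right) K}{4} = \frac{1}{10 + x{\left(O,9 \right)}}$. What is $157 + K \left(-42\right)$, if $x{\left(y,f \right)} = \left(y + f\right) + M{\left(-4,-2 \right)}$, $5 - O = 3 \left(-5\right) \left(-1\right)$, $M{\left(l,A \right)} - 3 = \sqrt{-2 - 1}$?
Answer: $\frac{1195}{7} - \frac{8 i \sqrt{3}}{7} \approx 170.71 - 1.9795 i$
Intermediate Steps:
$M{\left(l,A \right)} = 3 + i \sqrt{3}$ ($M{\left(l,A \right)} = 3 + \sqrt{-2 - 1} = 3 + \sqrt{-3} = 3 + i \sqrt{3}$)
$O = -10$ ($O = 5 - 3 \left(-5\right) \left(-1\right) = 5 - \left(-15\right) \left(-1\right) = 5 - 15 = -10$)
$x{\left(y,f \right)} = 3 + f + y + i \sqrt{3}$ ($x{\left(y,f \right)} = \left(y + f\right) + \left(3 + i \sqrt{3}\right) = \left(f + y\right) + \left(3 + i \sqrt{3}\right) = 3 + f + y + i \sqrt{3}$)
$K = - \frac{4}{12 + i \sqrt{3}}$ ($K = - \frac{4}{10 + \left(3 + 9 - 10 + i \sqrt{3}\right)} = - \frac{4}{10 + \left(2 + i \sqrt{3}\right)} = - \frac{4}{12 + i \sqrt{3}} \approx -0.32653 + 0.047131 i$)
$157 + K \left(-42\right) = 157 + \left(- \frac{16}{49} + \frac{4 i \sqrt{3}}{147}\right) \left(-42\right) = 157 + \left(\frac{96}{7} - \frac{8 i \sqrt{3}}{7}\right) = \frac{1195}{7} - \frac{8 i \sqrt{3}}{7}$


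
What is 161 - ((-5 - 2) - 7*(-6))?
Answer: 126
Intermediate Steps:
161 - ((-5 - 2) - 7*(-6)) = 161 - (-7 + 42) = 161 - 1*35 = 161 - 35 = 126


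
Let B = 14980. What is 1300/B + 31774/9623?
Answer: 24424221/7207627 ≈ 3.3887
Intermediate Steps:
1300/B + 31774/9623 = 1300/14980 + 31774/9623 = 1300*(1/14980) + 31774*(1/9623) = 65/749 + 31774/9623 = 24424221/7207627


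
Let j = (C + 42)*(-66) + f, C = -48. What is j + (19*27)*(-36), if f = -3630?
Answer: -21702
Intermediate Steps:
j = -3234 (j = (-48 + 42)*(-66) - 3630 = -6*(-66) - 3630 = 396 - 3630 = -3234)
j + (19*27)*(-36) = -3234 + (19*27)*(-36) = -3234 + 513*(-36) = -3234 - 18468 = -21702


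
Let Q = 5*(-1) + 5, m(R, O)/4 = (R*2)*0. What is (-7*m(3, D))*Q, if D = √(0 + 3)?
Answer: 0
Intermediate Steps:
D = √3 ≈ 1.7320
m(R, O) = 0 (m(R, O) = 4*((R*2)*0) = 4*((2*R)*0) = 4*0 = 0)
Q = 0 (Q = -5 + 5 = 0)
(-7*m(3, D))*Q = -7*0*0 = 0*0 = 0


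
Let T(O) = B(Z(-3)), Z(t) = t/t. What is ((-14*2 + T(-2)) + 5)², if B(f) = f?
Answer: 484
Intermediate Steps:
Z(t) = 1
T(O) = 1
((-14*2 + T(-2)) + 5)² = ((-14*2 + 1) + 5)² = ((-28 + 1) + 5)² = (-27 + 5)² = (-22)² = 484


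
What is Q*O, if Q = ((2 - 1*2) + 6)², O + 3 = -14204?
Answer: -511452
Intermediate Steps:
O = -14207 (O = -3 - 14204 = -14207)
Q = 36 (Q = ((2 - 2) + 6)² = (0 + 6)² = 6² = 36)
Q*O = 36*(-14207) = -511452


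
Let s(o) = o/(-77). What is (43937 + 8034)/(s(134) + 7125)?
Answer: 4001767/548491 ≈ 7.2960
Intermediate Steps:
s(o) = -o/77 (s(o) = o*(-1/77) = -o/77)
(43937 + 8034)/(s(134) + 7125) = (43937 + 8034)/(-1/77*134 + 7125) = 51971/(-134/77 + 7125) = 51971/(548491/77) = 51971*(77/548491) = 4001767/548491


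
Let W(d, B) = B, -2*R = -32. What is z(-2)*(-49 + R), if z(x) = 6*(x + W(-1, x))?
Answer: 792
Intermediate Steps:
R = 16 (R = -1/2*(-32) = 16)
z(x) = 12*x (z(x) = 6*(x + x) = 6*(2*x) = 12*x)
z(-2)*(-49 + R) = (12*(-2))*(-49 + 16) = -24*(-33) = 792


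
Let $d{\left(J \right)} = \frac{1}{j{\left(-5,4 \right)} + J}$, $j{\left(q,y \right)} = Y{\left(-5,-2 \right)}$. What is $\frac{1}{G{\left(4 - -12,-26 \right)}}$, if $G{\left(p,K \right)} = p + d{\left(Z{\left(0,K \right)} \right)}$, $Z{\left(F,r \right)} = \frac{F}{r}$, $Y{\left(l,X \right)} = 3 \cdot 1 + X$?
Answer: $\frac{1}{17} \approx 0.058824$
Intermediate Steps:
$Y{\left(l,X \right)} = 3 + X$
$j{\left(q,y \right)} = 1$ ($j{\left(q,y \right)} = 3 - 2 = 1$)
$d{\left(J \right)} = \frac{1}{1 + J}$
$G{\left(p,K \right)} = 1 + p$ ($G{\left(p,K \right)} = p + \frac{1}{1 + \frac{0}{K}} = p + \frac{1}{1 + 0} = p + 1^{-1} = p + 1 = 1 + p$)
$\frac{1}{G{\left(4 - -12,-26 \right)}} = \frac{1}{1 + \left(4 - -12\right)} = \frac{1}{1 + \left(4 + 12\right)} = \frac{1}{1 + 16} = \frac{1}{17}$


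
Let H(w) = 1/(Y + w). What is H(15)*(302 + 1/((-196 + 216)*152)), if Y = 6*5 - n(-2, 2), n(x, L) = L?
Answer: 918081/130720 ≈ 7.0233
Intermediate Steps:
Y = 28 (Y = 6*5 - 1*2 = 30 - 2 = 28)
H(w) = 1/(28 + w)
H(15)*(302 + 1/((-196 + 216)*152)) = (302 + 1/((-196 + 216)*152))/(28 + 15) = (302 + (1/152)/20)/43 = (302 + (1/20)*(1/152))/43 = (302 + 1/3040)/43 = (1/43)*(918081/3040) = 918081/130720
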